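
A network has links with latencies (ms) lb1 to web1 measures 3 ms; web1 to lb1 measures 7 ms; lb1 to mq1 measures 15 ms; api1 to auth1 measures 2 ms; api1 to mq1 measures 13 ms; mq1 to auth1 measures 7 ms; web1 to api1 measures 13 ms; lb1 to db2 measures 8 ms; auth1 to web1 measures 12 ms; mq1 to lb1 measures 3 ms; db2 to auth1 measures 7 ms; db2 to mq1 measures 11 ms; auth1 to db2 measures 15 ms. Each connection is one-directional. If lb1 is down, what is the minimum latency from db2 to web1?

19

Paths from db2 to web1 avoiding lb1:
db2-mq1-auth1-web1: 11 + 7 + 12 = 30
db2-auth1-web1: 7 + 12 = 19
The minimum is 19 ms.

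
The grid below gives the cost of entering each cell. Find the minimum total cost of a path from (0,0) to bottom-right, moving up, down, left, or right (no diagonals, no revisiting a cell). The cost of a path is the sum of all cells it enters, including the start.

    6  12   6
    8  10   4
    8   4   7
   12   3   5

Path [0,0]→[1,0]→[2,0]→[2,1]→[3,1]→[3,2]: 6 + 8 + 8 + 4 + 3 + 5 = 34.

34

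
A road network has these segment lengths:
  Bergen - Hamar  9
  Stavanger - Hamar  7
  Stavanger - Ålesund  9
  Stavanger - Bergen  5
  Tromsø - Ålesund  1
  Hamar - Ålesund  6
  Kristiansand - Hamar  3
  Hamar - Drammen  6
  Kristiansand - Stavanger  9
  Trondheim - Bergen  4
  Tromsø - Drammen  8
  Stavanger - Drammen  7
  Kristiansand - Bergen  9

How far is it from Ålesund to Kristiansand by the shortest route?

9

Some routes from Ålesund to Kristiansand:
Ålesund → Hamar → Kristiansand: 6 + 3 = 9
Ålesund → Stavanger → Kristiansand: 9 + 9 = 18
Ålesund → Tromsø → Drammen → Hamar → Kristiansand: 1 + 8 + 6 + 3 = 18
The minimum is 9.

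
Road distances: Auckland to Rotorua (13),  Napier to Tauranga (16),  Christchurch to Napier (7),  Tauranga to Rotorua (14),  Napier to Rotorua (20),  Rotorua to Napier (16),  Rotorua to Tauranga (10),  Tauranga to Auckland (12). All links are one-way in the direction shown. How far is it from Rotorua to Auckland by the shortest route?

Candidate routes:
Rotorua→Tauranga→Auckland: 10 + 12 = 22
Rotorua→Napier→Tauranga→Auckland: 16 + 16 + 12 = 44
The minimum is 22.

22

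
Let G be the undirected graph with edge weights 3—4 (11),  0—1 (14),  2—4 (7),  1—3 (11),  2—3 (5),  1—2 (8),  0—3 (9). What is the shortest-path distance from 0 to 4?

A few of the 0→4 routes:
0 - 3 - 2 - 4: 9 + 5 + 7 = 21
0 - 3 - 4: 9 + 11 = 20
0 - 1 - 2 - 4: 14 + 8 + 7 = 29
Shortest: 20.

20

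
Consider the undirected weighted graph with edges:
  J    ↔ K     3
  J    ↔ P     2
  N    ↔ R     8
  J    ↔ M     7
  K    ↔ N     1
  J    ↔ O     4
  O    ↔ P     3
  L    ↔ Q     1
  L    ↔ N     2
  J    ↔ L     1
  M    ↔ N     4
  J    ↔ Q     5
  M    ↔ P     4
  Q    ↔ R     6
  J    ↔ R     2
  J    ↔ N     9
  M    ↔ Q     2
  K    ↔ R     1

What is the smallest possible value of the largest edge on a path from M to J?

Some routes from M to J:
M - Q - L - J: max(2, 1, 1) = 2
M - Q - L - N - K - R - J: max(2, 1, 2, 1, 1, 2) = 2
M - N - L - J: max(4, 2, 1) = 4
M - Q - L - N - K - J: max(2, 1, 2, 1, 3) = 3
The minimum achievable maximum is 2.

2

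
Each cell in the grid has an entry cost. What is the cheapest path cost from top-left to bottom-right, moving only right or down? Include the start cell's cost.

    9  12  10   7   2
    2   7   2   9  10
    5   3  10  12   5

Best path: (0,0) -> (1,0) -> (1,1) -> (1,2) -> (1,3) -> (1,4) -> (2,4)
Cost: 9 + 2 + 7 + 2 + 9 + 10 + 5 = 44

44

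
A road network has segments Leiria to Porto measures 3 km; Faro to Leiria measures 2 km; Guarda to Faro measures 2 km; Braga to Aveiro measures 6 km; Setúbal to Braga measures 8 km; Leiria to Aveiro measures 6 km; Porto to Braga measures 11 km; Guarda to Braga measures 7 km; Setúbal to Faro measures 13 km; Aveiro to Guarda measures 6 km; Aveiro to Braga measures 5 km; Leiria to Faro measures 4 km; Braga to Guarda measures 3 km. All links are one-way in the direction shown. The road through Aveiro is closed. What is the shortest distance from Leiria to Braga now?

Candidate routes:
Leiria→Porto→Braga: 3 + 11 = 14
The minimum is 14 km.

14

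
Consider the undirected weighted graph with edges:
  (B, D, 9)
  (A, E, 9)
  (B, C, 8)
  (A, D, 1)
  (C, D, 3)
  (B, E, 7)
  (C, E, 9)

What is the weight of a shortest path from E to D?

10

Candidate routes:
E -> B -> C -> D: 7 + 8 + 3 = 18
E -> C -> B -> D: 9 + 8 + 9 = 26
E -> C -> D: 9 + 3 = 12
E -> B -> D: 7 + 9 = 16
E -> A -> D: 9 + 1 = 10
Best route has total 10.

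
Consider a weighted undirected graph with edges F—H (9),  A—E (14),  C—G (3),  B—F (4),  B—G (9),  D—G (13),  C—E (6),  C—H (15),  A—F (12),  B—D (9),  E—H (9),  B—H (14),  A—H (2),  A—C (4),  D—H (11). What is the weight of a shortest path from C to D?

Checking several routes:
C→G→D: 3 + 13 = 16
C→E→H→D: 6 + 9 + 11 = 26
C→A→H→D: 4 + 2 + 11 = 17
C→G→B→D: 3 + 9 + 9 = 21
C→H→D: 15 + 11 = 26
Shortest: 16.

16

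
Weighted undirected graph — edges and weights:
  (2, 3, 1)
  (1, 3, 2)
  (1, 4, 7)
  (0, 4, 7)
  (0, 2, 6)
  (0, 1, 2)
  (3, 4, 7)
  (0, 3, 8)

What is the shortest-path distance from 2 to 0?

5

Checking several routes:
2-3-0: 1 + 8 = 9
2-3-1-0: 1 + 2 + 2 = 5
2-0: 6
Best route has total 5.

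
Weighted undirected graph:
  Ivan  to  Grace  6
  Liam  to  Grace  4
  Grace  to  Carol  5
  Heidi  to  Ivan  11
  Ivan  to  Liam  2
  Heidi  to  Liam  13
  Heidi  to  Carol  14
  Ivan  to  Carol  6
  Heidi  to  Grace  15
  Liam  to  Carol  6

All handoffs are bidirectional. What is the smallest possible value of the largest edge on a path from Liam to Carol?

Comparing a few candidate routes:
Liam→Carol: max(6) = 6
Liam→Grace→Carol: max(4, 5) = 5
Liam→Grace→Ivan→Carol: max(4, 6, 6) = 6
Best route has worst link 5.

5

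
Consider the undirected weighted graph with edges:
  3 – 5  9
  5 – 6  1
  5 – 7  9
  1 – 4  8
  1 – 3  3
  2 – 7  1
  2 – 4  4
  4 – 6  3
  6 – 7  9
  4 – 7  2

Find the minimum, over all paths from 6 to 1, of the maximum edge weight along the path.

Comparing a few candidate routes:
6-7-5-3-1: max(9, 9, 9, 3) = 9
6-7-2-4-1: max(9, 1, 4, 8) = 9
6-4-1: max(3, 8) = 8
6-5-7-2-4-1: max(1, 9, 1, 4, 8) = 9
6-7-4-1: max(9, 2, 8) = 9
The minimum achievable maximum is 8.

8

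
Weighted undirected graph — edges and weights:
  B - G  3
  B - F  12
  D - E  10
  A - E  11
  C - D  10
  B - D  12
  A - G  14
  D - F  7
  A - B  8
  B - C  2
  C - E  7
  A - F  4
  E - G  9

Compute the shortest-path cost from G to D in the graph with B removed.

19

Checking several routes:
G -> E -> D: 9 + 10 = 19
G -> A -> F -> D: 14 + 4 + 7 = 25
G -> E -> C -> D: 9 + 7 + 10 = 26
Shortest: 19.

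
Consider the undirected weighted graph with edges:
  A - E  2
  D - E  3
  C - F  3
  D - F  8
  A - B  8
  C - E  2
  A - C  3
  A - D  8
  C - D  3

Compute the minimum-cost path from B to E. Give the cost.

10

A few of the B→E routes:
B → A → D → E: 8 + 8 + 3 = 19
B → A → C → E: 8 + 3 + 2 = 13
B → A → C → F → D → E: 8 + 3 + 3 + 8 + 3 = 25
B → A → C → D → E: 8 + 3 + 3 + 3 = 17
B → A → E: 8 + 2 = 10
B → A → D → C → E: 8 + 8 + 3 + 2 = 21
The minimum is 10.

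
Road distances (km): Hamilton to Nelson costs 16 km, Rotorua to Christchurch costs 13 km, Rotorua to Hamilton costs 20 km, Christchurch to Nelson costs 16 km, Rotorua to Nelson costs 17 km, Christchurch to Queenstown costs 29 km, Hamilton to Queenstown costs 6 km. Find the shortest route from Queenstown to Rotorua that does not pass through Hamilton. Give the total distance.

Candidate routes:
Queenstown -> Christchurch -> Rotorua: 29 + 13 = 42
Queenstown -> Christchurch -> Nelson -> Rotorua: 29 + 16 + 17 = 62
Best route has total 42 km.

42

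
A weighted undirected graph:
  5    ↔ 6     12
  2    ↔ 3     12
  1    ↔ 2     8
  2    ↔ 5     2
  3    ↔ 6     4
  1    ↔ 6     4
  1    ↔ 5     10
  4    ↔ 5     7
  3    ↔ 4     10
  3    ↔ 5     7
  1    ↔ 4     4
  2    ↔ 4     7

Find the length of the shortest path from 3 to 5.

Some routes from 3 to 5:
3 -> 5: 7
3 -> 6 -> 5: 4 + 12 = 16
3 -> 6 -> 1 -> 2 -> 5: 4 + 4 + 8 + 2 = 18
3 -> 4 -> 5: 10 + 7 = 17
3 -> 2 -> 5: 12 + 2 = 14
3 -> 6 -> 1 -> 5: 4 + 4 + 10 = 18
The minimum is 7.

7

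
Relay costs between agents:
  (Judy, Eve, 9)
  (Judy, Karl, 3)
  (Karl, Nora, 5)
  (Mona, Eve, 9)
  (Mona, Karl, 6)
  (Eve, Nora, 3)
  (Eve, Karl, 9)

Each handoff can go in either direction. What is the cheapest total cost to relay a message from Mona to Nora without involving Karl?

12

Candidate routes:
Mona-Eve-Nora: 9 + 3 = 12
Best route has total 12.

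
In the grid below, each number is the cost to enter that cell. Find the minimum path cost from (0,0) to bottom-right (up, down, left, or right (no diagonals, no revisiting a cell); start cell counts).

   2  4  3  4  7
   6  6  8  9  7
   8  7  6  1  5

Cheapest: [0,0] -> [0,1] -> [0,2] -> [0,3] -> [1,3] -> [2,3] -> [2,4]
  2 + 4 + 3 + 4 + 9 + 1 + 5 = 28

28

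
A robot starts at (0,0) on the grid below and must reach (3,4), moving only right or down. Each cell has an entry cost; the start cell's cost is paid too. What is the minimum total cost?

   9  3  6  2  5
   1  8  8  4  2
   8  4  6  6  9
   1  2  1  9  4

35

Take (0,0) -> (1,0) -> (2,0) -> (3,0) -> (3,1) -> (3,2) -> (3,3) -> (3,4) for a total of 9 + 1 + 8 + 1 + 2 + 1 + 9 + 4 = 35.
For comparison, the top-then-right route costs 40.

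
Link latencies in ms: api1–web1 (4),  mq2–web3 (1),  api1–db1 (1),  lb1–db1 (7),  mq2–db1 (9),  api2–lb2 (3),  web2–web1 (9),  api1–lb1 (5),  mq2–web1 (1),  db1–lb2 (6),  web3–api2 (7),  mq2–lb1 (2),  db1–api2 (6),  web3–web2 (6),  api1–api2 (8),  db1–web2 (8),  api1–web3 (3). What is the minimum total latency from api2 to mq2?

8

Comparing a few candidate routes:
api2→web3→mq2: 7 + 1 = 8
api2→db1→api1→web3→mq2: 6 + 1 + 3 + 1 = 11
api2→api1→web3→mq2: 8 + 3 + 1 = 12
Shortest: 8 ms.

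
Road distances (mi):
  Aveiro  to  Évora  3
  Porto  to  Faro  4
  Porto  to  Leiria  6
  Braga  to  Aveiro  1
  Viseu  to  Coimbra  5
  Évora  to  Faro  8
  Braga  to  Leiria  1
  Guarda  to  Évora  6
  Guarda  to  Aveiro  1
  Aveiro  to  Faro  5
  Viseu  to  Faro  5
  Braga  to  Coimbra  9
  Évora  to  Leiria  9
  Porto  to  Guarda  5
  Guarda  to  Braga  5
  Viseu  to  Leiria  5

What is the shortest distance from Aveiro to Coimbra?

10

Some routes from Aveiro to Coimbra:
Aveiro - Faro - Viseu - Coimbra: 5 + 5 + 5 = 15
Aveiro - Braga - Coimbra: 1 + 9 = 10
Aveiro - Braga - Leiria - Viseu - Coimbra: 1 + 1 + 5 + 5 = 12
The minimum is 10 mi.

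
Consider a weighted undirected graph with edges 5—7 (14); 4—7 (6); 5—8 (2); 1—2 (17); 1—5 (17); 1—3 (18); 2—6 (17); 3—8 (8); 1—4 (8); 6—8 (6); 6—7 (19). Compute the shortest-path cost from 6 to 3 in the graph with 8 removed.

51

Paths from 6 to 3 avoiding 8:
6-2-1-3: 17 + 17 + 18 = 52
6-7-4-1-3: 19 + 6 + 8 + 18 = 51
6-7-5-1-3: 19 + 14 + 17 + 18 = 68
Shortest: 51.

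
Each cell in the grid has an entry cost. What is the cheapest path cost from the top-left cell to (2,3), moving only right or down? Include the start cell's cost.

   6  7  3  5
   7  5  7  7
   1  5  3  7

Cheapest: [0,0] [1,0] [2,0] [2,1] [2,2] [2,3]
  6 + 7 + 1 + 5 + 3 + 7 = 29
(Top row then right column would cost 35.)

29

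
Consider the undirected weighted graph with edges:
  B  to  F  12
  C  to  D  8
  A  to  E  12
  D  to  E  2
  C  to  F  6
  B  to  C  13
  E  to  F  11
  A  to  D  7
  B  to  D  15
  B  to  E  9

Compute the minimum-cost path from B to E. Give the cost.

9

A few of the B→E routes:
B-F-E: 12 + 11 = 23
B-D-E: 15 + 2 = 17
B-E: 9
B-C-D-E: 13 + 8 + 2 = 23
The minimum is 9.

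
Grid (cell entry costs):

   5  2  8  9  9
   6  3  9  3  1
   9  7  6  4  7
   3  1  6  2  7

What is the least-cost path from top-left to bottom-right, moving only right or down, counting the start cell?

33

One optimal route is (0,0) → (0,1) → (1,1) → (2,1) → (3,1) → (3,2) → (3,3) → (3,4).
Its cost is 5 + 2 + 3 + 7 + 1 + 6 + 2 + 7 = 33.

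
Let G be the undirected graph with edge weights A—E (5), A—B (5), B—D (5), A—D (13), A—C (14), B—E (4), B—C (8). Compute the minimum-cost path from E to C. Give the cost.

12

A few of the E→C routes:
E → B → C: 4 + 8 = 12
E → B → A → C: 4 + 5 + 14 = 23
E → A → D → B → C: 5 + 13 + 5 + 8 = 31
E → A → B → C: 5 + 5 + 8 = 18
E → A → C: 5 + 14 = 19
The minimum is 12.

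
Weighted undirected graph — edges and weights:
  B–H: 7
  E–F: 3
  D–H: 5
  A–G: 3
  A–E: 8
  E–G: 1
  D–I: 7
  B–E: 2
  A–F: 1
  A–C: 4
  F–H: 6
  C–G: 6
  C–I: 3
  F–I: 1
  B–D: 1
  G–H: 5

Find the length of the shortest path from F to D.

6

Comparing a few candidate routes:
F - H - D: 6 + 5 = 11
F - E - B - D: 3 + 2 + 1 = 6
F - A - G - E - B - D: 1 + 3 + 1 + 2 + 1 = 8
F - I - D: 1 + 7 = 8
Best route has total 6.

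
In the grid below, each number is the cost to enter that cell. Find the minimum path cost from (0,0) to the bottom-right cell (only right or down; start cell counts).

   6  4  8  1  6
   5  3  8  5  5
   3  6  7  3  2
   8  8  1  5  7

36

Best path: [0,0] -> [0,1] -> [0,2] -> [0,3] -> [1,3] -> [2,3] -> [2,4] -> [3,4]
Cost: 6 + 4 + 8 + 1 + 5 + 3 + 2 + 7 = 36
(Top row then right column would cost 39.)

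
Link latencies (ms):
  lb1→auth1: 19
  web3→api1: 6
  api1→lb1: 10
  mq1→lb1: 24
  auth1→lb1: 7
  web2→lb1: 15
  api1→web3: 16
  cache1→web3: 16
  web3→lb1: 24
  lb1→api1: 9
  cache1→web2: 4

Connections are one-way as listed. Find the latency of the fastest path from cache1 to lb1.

19

Paths from cache1 to lb1:
cache1 → web3 → lb1: 16 + 24 = 40
cache1 → web3 → api1 → lb1: 16 + 6 + 10 = 32
cache1 → web2 → lb1: 4 + 15 = 19
Best route has total 19 ms.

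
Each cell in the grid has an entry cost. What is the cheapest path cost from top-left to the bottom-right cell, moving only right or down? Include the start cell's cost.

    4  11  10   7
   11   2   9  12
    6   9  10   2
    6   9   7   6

44

One optimal route is r0c0 -> r0c1 -> r1c1 -> r1c2 -> r2c2 -> r2c3 -> r3c3.
Its cost is 4 + 11 + 2 + 9 + 10 + 2 + 6 = 44.
For comparison, the top-then-right route costs 52.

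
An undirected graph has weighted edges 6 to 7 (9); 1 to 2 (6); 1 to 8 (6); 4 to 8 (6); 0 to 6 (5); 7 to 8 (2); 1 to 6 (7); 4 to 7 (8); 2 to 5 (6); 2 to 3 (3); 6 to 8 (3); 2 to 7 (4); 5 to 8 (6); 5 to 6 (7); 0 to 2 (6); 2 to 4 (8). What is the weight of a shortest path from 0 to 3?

9

Comparing a few candidate routes:
0 → 6 → 8 → 7 → 2 → 3: 5 + 3 + 2 + 4 + 3 = 17
0 → 6 → 5 → 2 → 3: 5 + 7 + 6 + 3 = 21
0 → 6 → 7 → 2 → 3: 5 + 9 + 4 + 3 = 21
0 → 2 → 3: 6 + 3 = 9
Shortest: 9.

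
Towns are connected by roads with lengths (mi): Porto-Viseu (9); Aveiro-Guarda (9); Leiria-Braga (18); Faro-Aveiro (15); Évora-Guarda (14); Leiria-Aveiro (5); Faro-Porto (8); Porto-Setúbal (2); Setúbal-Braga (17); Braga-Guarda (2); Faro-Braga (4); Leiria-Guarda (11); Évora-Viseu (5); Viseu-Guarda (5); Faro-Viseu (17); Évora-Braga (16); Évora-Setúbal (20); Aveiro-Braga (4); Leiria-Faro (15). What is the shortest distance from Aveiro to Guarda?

A few of the Aveiro→Guarda routes:
Aveiro → Braga → Guarda: 4 + 2 = 6
Aveiro → Leiria → Guarda: 5 + 11 = 16
Aveiro → Guarda: 9
Aveiro → Leiria → Braga → Guarda: 5 + 18 + 2 = 25
Aveiro → Faro → Braga → Guarda: 15 + 4 + 2 = 21
The minimum is 6 mi.

6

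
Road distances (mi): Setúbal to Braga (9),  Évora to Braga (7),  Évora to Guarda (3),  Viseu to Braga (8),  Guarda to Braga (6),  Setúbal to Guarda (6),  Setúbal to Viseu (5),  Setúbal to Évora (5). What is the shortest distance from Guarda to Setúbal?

Comparing a few candidate routes:
Guarda→Évora→Setúbal: 3 + 5 = 8
Guarda→Braga→Viseu→Setúbal: 6 + 8 + 5 = 19
Guarda→Braga→Évora→Setúbal: 6 + 7 + 5 = 18
Guarda→Évora→Braga→Setúbal: 3 + 7 + 9 = 19
Guarda→Setúbal: 6
Guarda→Braga→Setúbal: 6 + 9 = 15
Best route has total 6 mi.

6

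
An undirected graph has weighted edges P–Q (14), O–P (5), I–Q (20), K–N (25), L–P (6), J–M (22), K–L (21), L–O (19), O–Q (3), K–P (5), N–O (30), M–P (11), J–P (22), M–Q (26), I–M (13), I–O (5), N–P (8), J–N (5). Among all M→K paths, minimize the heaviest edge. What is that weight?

11

A few of the M→K routes:
M→P→K: max(11, 5) = 11
M→I→O→Q→P→K: max(13, 5, 3, 14, 5) = 14
M→I→O→L→P→K: max(13, 5, 19, 6, 5) = 19
M→I→Q→P→K: max(13, 20, 14, 5) = 20
M→I→O→P→K: max(13, 5, 5, 5) = 13
Best route has worst link 11.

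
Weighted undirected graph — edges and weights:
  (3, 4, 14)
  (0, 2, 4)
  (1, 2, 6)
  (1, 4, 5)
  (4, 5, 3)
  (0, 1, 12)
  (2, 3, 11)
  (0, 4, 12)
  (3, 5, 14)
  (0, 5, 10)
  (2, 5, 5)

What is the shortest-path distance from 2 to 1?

A few of the 2→1 routes:
2 → 0 → 1: 4 + 12 = 16
2 → 1: 6
2 → 5 → 4 → 1: 5 + 3 + 5 = 13
Best route has total 6.

6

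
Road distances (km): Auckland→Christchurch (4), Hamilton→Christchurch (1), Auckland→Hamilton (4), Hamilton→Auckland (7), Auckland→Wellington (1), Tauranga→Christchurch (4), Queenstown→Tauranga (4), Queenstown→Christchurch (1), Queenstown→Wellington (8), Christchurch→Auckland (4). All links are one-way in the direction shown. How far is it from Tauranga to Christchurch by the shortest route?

4

Paths from Tauranga to Christchurch:
Tauranga → Christchurch: 4
Shortest: 4 km.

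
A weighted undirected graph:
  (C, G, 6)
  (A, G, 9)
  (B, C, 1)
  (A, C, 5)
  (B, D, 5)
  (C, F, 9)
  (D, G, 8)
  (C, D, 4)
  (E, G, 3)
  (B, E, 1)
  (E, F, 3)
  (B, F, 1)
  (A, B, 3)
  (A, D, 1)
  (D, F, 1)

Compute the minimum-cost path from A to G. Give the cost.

Comparing a few candidate routes:
A→B→E→G: 3 + 1 + 3 = 7
A→D→F→E→G: 1 + 1 + 3 + 3 = 8
A→D→F→B→E→G: 1 + 1 + 1 + 1 + 3 = 7
Best route has total 7.

7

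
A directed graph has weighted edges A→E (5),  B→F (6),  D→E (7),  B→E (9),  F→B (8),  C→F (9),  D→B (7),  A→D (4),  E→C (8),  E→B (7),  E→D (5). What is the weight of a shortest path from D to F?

Routes from D to F:
D → B → E → C → F: 7 + 9 + 8 + 9 = 33
D → B → F: 7 + 6 = 13
D → E → B → F: 7 + 7 + 6 = 20
D → E → C → F: 7 + 8 + 9 = 24
Best route has total 13.

13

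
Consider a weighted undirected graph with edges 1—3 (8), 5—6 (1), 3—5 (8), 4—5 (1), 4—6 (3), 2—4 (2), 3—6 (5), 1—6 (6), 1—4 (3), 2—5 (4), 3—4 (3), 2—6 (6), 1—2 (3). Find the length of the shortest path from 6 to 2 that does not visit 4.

5

A few of the 6→2 routes:
6 -> 2: 6
6 -> 1 -> 2: 6 + 3 = 9
6 -> 5 -> 2: 1 + 4 = 5
Shortest: 5.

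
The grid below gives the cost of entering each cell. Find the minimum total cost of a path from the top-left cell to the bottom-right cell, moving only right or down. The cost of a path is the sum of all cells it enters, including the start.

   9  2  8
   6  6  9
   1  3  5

24

Best path: [0,0]→[1,0]→[2,0]→[2,1]→[2,2]
Cost: 9 + 6 + 1 + 3 + 5 = 24
(Top row then right column would cost 33.)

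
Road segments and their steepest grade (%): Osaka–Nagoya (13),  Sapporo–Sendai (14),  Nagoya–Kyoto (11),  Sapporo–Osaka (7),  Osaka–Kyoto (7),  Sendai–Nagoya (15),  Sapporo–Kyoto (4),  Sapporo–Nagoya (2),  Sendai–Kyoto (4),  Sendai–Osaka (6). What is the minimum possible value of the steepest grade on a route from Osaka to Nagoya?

6

Checking several routes:
Osaka → Sendai → Kyoto → Nagoya: max(6, 4, 11) = 11
Osaka → Sendai → Kyoto → Sapporo → Nagoya: max(6, 4, 4, 2) = 6
Osaka → Sapporo → Kyoto → Nagoya: max(7, 4, 11) = 11
Osaka → Kyoto → Sapporo → Nagoya: max(7, 4, 2) = 7
Osaka → Kyoto → Nagoya: max(7, 11) = 11
Osaka → Sapporo → Nagoya: max(7, 2) = 7
Best route has worst link 6%.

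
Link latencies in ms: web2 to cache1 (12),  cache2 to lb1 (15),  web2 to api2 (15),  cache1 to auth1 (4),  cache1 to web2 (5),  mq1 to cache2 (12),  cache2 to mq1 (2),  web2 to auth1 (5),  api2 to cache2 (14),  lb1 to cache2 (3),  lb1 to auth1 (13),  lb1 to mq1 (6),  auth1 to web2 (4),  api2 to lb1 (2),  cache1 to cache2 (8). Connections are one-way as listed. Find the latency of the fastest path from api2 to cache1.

Candidate routes:
api2→lb1→auth1→web2→cache1: 2 + 13 + 4 + 12 = 31
api2→cache2→lb1→auth1→web2→cache1: 14 + 15 + 13 + 4 + 12 = 58
The minimum is 31 ms.

31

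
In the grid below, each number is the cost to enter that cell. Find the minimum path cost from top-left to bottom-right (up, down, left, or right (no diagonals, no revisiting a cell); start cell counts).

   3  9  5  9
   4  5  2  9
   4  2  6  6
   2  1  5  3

Cheapest: r0c0 → r1c0 → r2c0 → r2c1 → r3c1 → r3c2 → r3c3
  3 + 4 + 4 + 2 + 1 + 5 + 3 = 22

22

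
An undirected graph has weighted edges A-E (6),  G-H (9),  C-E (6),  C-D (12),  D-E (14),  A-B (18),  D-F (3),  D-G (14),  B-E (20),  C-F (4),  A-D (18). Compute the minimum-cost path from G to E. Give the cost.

27

Candidate routes:
G - D - A - B - E: 14 + 18 + 18 + 20 = 70
G - D - C - E: 14 + 12 + 6 = 32
G - D - E: 14 + 14 = 28
G - D - A - E: 14 + 18 + 6 = 38
G - D - F - C - E: 14 + 3 + 4 + 6 = 27
The minimum is 27.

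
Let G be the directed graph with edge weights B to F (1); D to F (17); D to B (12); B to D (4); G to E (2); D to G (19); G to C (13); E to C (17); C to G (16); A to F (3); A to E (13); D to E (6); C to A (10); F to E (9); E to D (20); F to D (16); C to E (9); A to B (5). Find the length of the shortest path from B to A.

37

A few of the B→A routes:
B - F - D - E - C - A: 1 + 16 + 6 + 17 + 10 = 50
B - D - E - C - A: 4 + 6 + 17 + 10 = 37
B - D - G - C - A: 4 + 19 + 13 + 10 = 46
B - F - E - C - A: 1 + 9 + 17 + 10 = 37
Best route has total 37.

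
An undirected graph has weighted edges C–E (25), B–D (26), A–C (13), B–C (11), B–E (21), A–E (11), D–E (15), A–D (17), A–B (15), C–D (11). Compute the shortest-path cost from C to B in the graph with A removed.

Candidate routes:
C→D→E→B: 11 + 15 + 21 = 47
C→E→B: 25 + 21 = 46
C→E→D→B: 25 + 15 + 26 = 66
C→D→B: 11 + 26 = 37
C→B: 11
Best route has total 11.

11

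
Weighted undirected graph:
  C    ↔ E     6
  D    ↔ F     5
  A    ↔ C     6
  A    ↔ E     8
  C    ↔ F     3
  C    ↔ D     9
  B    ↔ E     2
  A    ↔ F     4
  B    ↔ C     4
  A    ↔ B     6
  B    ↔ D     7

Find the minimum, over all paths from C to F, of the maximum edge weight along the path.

3

Comparing a few candidate routes:
C → A → F: max(6, 4) = 6
C → E → B → D → F: max(6, 2, 7, 5) = 7
C → E → B → A → F: max(6, 2, 6, 4) = 6
C → B → A → F: max(4, 6, 4) = 6
C → F: max(3) = 3
C → A → B → D → F: max(6, 6, 7, 5) = 7
The minimum achievable maximum is 3.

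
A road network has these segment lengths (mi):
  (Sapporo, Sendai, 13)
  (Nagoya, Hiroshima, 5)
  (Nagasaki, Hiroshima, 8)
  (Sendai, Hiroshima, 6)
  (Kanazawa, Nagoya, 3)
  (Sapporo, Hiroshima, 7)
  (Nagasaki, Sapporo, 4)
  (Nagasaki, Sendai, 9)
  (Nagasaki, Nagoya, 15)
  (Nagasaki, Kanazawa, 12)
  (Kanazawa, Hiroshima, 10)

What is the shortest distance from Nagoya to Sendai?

11

A few of the Nagoya→Sendai routes:
Nagoya-Kanazawa-Hiroshima-Sendai: 3 + 10 + 6 = 19
Nagoya-Kanazawa-Nagasaki-Sendai: 3 + 12 + 9 = 24
Nagoya-Hiroshima-Sendai: 5 + 6 = 11
Nagoya-Nagasaki-Sendai: 15 + 9 = 24
Nagoya-Hiroshima-Sapporo-Sendai: 5 + 7 + 13 = 25
Nagoya-Hiroshima-Nagasaki-Sendai: 5 + 8 + 9 = 22
Best route has total 11 mi.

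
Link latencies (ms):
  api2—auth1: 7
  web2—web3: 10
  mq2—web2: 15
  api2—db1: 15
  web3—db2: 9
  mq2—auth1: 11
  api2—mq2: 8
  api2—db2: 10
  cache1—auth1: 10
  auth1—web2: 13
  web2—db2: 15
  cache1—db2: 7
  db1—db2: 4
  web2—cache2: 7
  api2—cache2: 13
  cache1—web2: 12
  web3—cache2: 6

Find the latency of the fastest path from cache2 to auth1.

Checking several routes:
cache2→api2→auth1: 13 + 7 = 20
cache2→web2→auth1: 7 + 13 = 20
cache2→web2→cache1→auth1: 7 + 12 + 10 = 29
Best route has total 20 ms.

20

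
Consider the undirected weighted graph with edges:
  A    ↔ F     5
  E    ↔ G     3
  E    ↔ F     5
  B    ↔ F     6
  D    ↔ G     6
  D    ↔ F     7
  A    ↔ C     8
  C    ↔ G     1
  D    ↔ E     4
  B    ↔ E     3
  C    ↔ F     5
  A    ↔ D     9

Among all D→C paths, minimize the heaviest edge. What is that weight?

Comparing a few candidate routes:
D - G - E - B - F - C: max(6, 3, 3, 6, 5) = 6
D - E - G - C: max(4, 3, 1) = 4
D - G - C: max(6, 1) = 6
D - E - F - C: max(4, 5, 5) = 5
D - G - E - F - C: max(6, 3, 5, 5) = 6
Smallest bottleneck: 4.

4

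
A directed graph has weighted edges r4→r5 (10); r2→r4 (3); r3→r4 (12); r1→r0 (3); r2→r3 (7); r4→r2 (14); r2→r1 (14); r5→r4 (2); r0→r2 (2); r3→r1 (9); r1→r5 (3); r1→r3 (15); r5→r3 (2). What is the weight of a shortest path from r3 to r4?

Candidate routes:
r3 - r4: 12
r3 - r1 - r0 - r2 - r4: 9 + 3 + 2 + 3 = 17
r3 - r1 - r5 - r4: 9 + 3 + 2 = 14
Shortest: 12.

12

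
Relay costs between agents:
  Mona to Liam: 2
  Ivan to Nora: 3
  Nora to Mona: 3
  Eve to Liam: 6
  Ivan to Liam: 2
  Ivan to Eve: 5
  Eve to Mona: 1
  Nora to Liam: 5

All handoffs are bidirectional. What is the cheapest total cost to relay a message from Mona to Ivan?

Comparing a few candidate routes:
Mona→Liam→Ivan: 2 + 2 = 4
Mona→Nora→Ivan: 3 + 3 = 6
Mona→Eve→Ivan: 1 + 5 = 6
The minimum is 4.

4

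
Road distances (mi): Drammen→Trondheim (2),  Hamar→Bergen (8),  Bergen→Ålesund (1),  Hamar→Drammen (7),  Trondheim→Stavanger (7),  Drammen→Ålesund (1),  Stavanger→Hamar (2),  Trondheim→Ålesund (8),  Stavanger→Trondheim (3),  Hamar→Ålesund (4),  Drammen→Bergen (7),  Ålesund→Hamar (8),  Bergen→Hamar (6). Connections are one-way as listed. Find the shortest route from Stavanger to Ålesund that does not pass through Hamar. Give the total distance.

Routes from Stavanger to Ålesund avoiding Hamar:
Stavanger-Trondheim-Ålesund: 3 + 8 = 11
Best route has total 11 mi.

11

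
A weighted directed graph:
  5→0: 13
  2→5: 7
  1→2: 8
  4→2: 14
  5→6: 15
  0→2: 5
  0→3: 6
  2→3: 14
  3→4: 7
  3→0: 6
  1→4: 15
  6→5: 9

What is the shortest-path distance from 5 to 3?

19

Paths from 5 to 3:
5→0→2→3: 13 + 5 + 14 = 32
5→0→3: 13 + 6 = 19
Shortest: 19.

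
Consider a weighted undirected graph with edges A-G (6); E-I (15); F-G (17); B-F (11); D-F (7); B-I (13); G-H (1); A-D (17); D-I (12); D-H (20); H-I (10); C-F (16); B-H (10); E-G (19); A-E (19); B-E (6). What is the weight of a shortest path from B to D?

Comparing a few candidate routes:
B→H→I→D: 10 + 10 + 12 = 32
B→I→D: 13 + 12 = 25
B→F→D: 11 + 7 = 18
B→H→G→A→D: 10 + 1 + 6 + 17 = 34
B→H→D: 10 + 20 = 30
B→E→I→D: 6 + 15 + 12 = 33
The minimum is 18.

18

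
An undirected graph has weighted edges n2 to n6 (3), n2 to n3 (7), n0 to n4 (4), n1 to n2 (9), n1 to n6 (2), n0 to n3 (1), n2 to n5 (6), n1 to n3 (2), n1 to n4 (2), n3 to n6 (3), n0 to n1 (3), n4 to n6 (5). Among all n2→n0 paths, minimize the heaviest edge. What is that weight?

Some routes from n2 to n0:
n2 -> n6 -> n1 -> n0: max(3, 2, 3) = 3
n2 -> n6 -> n1 -> n3 -> n0: max(3, 2, 2, 1) = 3
n2 -> n6 -> n3 -> n0: max(3, 3, 1) = 3
Best route has worst link 3.

3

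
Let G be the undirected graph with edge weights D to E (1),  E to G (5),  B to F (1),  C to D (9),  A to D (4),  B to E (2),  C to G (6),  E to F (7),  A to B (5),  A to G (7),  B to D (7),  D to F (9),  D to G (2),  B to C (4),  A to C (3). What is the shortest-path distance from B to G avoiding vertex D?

A few of the B→G routes:
B - C - G: 4 + 6 = 10
B - F - E - G: 1 + 7 + 5 = 13
B - A - G: 5 + 7 = 12
B - E - G: 2 + 5 = 7
Best route has total 7.

7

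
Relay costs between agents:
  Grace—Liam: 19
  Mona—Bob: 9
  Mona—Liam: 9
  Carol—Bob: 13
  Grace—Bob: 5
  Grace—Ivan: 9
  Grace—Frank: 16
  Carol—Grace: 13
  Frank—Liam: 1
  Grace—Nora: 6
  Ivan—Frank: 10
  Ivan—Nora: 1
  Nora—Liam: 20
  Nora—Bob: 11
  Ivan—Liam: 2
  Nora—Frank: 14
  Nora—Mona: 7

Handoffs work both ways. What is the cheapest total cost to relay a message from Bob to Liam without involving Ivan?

Checking several routes:
Bob-Grace-Nora-Frank-Liam: 5 + 6 + 14 + 1 = 26
Bob-Grace-Frank-Liam: 5 + 16 + 1 = 22
Bob-Mona-Liam: 9 + 9 = 18
Bob-Grace-Liam: 5 + 19 = 24
The minimum is 18.

18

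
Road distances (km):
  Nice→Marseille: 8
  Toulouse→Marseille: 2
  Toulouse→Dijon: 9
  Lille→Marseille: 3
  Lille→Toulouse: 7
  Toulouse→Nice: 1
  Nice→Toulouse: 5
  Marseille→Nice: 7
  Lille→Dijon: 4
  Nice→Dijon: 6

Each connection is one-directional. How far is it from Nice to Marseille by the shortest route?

Candidate routes:
Nice - Toulouse - Marseille: 5 + 2 = 7
Nice - Marseille: 8
The minimum is 7 km.

7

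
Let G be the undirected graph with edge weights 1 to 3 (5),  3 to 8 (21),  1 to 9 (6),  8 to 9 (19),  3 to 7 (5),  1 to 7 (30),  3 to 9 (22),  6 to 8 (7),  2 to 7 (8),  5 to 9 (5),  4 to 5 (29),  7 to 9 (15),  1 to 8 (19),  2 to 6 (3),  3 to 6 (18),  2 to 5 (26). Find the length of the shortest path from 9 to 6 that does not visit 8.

Checking several routes:
9 → 1 → 3 → 6: 6 + 5 + 18 = 29
9 → 1 → 3 → 7 → 2 → 6: 6 + 5 + 5 + 8 + 3 = 27
9 → 7 → 2 → 6: 15 + 8 + 3 = 26
Shortest: 26.

26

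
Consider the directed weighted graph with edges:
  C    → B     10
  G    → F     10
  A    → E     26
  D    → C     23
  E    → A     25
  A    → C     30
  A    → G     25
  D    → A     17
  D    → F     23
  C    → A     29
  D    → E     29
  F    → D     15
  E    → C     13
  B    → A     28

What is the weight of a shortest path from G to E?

54

Routes from G to E:
G→F→D→C→B→A→E: 10 + 15 + 23 + 10 + 28 + 26 = 112
G→F→D→E: 10 + 15 + 29 = 54
G→F→D→C→A→E: 10 + 15 + 23 + 29 + 26 = 103
G→F→D→A→E: 10 + 15 + 17 + 26 = 68
Best route has total 54.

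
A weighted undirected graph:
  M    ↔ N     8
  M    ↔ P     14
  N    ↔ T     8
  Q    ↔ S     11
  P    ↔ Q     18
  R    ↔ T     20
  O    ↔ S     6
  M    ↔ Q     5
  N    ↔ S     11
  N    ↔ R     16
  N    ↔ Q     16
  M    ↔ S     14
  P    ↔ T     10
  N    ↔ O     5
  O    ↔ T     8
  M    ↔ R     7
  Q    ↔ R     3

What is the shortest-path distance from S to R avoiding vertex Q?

21

Comparing a few candidate routes:
S → O → N → R: 6 + 5 + 16 = 27
S → N → M → R: 11 + 8 + 7 = 26
S → O → N → M → R: 6 + 5 + 8 + 7 = 26
S → M → R: 14 + 7 = 21
Best route has total 21.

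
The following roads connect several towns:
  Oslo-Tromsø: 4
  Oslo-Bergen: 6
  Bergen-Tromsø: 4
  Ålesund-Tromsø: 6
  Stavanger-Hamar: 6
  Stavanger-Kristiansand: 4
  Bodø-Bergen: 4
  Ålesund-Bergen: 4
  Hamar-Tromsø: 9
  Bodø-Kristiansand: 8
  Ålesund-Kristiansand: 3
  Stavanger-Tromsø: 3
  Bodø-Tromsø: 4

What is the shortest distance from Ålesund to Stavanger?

Some routes from Ålesund to Stavanger:
Ålesund → Kristiansand → Stavanger: 3 + 4 = 7
Ålesund → Bergen → Tromsø → Stavanger: 4 + 4 + 3 = 11
Ålesund → Bergen → Bodø → Tromsø → Stavanger: 4 + 4 + 4 + 3 = 15
Ålesund → Tromsø → Stavanger: 6 + 3 = 9
The minimum is 7.

7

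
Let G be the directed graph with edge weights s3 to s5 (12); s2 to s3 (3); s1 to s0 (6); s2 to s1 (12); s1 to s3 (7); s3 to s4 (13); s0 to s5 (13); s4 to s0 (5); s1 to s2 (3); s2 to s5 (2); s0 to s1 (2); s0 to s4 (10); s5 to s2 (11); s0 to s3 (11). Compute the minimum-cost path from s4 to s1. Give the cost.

7

Paths from s4 to s1:
s4→s0→s1: 5 + 2 = 7
s4→s0→s3→s5→s2→s1: 5 + 11 + 12 + 11 + 12 = 51
s4→s0→s5→s2→s1: 5 + 13 + 11 + 12 = 41
The minimum is 7.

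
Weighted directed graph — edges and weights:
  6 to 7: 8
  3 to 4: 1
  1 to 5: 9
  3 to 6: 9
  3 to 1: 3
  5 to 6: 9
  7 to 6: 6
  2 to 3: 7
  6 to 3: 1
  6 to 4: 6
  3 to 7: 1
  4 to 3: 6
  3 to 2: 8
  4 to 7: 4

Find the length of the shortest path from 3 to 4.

1

Checking several routes:
3 -> 6 -> 4: 9 + 6 = 15
3 -> 7 -> 6 -> 4: 1 + 6 + 6 = 13
3 -> 4: 1
Best route has total 1.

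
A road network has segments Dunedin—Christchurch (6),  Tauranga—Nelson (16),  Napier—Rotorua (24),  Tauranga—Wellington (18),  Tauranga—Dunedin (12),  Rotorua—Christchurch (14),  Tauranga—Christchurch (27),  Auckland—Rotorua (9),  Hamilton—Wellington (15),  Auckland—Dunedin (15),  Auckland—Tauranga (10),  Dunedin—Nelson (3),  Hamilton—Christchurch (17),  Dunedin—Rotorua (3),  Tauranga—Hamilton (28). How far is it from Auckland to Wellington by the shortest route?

A few of the Auckland→Wellington routes:
Auckland -> Rotorua -> Dunedin -> Tauranga -> Wellington: 9 + 3 + 12 + 18 = 42
Auckland -> Dunedin -> Tauranga -> Wellington: 15 + 12 + 18 = 45
Auckland -> Rotorua -> Dunedin -> Nelson -> Tauranga -> Wellington: 9 + 3 + 3 + 16 + 18 = 49
Auckland -> Rotorua -> Dunedin -> Christchurch -> Hamilton -> Wellington: 9 + 3 + 6 + 17 + 15 = 50
Auckland -> Tauranga -> Wellington: 10 + 18 = 28
The minimum is 28 km.

28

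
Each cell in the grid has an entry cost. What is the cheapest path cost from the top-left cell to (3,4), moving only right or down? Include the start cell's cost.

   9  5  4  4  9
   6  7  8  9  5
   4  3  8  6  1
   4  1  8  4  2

Take [0,0] -> [1,0] -> [2,0] -> [2,1] -> [3,1] -> [3,2] -> [3,3] -> [3,4] for a total of 9 + 6 + 4 + 3 + 1 + 8 + 4 + 2 = 37.

37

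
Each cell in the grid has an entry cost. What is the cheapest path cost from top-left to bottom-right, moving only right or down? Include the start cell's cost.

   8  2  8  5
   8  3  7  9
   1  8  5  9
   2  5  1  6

Cheapest: [0,0] [1,0] [2,0] [3,0] [3,1] [3,2] [3,3]
  8 + 8 + 1 + 2 + 5 + 1 + 6 = 31

31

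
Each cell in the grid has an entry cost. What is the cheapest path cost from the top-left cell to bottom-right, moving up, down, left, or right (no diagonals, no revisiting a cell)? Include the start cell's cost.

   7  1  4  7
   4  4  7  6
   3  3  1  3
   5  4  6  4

23

Take (0,0) -> (0,1) -> (1,1) -> (2,1) -> (2,2) -> (2,3) -> (3,3) for a total of 7 + 1 + 4 + 3 + 1 + 3 + 4 = 23.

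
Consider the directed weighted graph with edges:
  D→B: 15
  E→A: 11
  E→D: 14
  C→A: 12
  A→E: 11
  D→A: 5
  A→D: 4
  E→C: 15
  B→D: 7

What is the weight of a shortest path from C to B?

Candidate routes:
C → A → D → B: 12 + 4 + 15 = 31
C → A → E → D → B: 12 + 11 + 14 + 15 = 52
Shortest: 31.

31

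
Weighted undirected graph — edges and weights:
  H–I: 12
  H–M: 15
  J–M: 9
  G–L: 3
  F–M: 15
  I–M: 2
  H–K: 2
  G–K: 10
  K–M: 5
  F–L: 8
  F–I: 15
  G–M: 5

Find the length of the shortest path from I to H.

9

Comparing a few candidate routes:
I → H: 12
I → M → K → H: 2 + 5 + 2 = 9
I → M → H: 2 + 15 = 17
I → M → G → K → H: 2 + 5 + 10 + 2 = 19
Best route has total 9.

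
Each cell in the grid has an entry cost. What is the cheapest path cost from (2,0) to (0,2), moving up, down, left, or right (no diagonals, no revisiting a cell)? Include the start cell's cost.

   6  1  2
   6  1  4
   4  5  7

Take r2c0 -> r2c1 -> r1c1 -> r0c1 -> r0c2 for a total of 4 + 5 + 1 + 1 + 2 = 13.

13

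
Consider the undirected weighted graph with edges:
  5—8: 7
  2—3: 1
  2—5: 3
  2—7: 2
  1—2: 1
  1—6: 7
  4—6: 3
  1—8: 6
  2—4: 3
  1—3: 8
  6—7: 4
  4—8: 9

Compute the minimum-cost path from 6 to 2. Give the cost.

6

Comparing a few candidate routes:
6 → 1 → 3 → 2: 7 + 8 + 1 = 16
6 → 4 → 2: 3 + 3 = 6
6 → 1 → 2: 7 + 1 = 8
6 → 7 → 2: 4 + 2 = 6
6 → 4 → 8 → 1 → 2: 3 + 9 + 6 + 1 = 19
Shortest: 6.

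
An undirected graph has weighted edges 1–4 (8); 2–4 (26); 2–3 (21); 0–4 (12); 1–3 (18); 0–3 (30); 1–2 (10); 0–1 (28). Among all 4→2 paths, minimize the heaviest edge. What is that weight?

Comparing a few candidate routes:
4-1-2: max(8, 10) = 10
4-0-1-3-2: max(12, 28, 18, 21) = 28
4-1-3-2: max(8, 18, 21) = 21
4-2: max(26) = 26
4-0-1-2: max(12, 28, 10) = 28
The minimum achievable maximum is 10.

10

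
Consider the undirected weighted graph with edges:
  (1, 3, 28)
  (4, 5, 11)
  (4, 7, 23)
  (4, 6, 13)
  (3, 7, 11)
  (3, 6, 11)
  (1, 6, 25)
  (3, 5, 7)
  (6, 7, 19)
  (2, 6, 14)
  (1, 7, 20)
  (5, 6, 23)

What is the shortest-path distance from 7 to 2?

33

Comparing a few candidate routes:
7→3→5→4→6→2: 11 + 7 + 11 + 13 + 14 = 56
7→3→5→6→2: 11 + 7 + 23 + 14 = 55
7→4→6→2: 23 + 13 + 14 = 50
7→6→2: 19 + 14 = 33
7→3→6→2: 11 + 11 + 14 = 36
The minimum is 33.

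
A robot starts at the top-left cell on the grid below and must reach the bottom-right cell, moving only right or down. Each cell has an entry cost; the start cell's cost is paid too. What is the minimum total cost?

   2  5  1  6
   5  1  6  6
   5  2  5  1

Cheapest: r0c0 r0c1 r1c1 r2c1 r2c2 r2c3
  2 + 5 + 1 + 2 + 5 + 1 = 16

16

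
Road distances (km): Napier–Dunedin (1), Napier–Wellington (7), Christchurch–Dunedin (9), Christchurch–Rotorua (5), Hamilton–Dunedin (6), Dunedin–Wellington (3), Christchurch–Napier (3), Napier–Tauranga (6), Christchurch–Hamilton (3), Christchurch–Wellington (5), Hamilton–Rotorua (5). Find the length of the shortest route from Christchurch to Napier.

Checking several routes:
Christchurch→Dunedin→Napier: 9 + 1 = 10
Christchurch→Hamilton→Dunedin→Napier: 3 + 6 + 1 = 10
Christchurch→Wellington→Dunedin→Napier: 5 + 3 + 1 = 9
Christchurch→Napier: 3
Shortest: 3 km.

3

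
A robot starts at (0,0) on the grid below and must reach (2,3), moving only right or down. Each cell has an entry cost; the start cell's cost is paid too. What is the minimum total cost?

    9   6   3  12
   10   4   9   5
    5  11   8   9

41

Cheapest: r0c0 r0c1 r0c2 r1c2 r1c3 r2c3
  9 + 6 + 3 + 9 + 5 + 9 = 41
For comparison, the top-then-right route costs 44.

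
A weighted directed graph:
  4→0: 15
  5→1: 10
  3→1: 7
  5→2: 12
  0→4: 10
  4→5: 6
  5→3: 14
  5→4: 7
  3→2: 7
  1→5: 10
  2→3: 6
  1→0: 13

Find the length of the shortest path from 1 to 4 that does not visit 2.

17

Paths from 1 to 4 avoiding 2:
1 → 5 → 4: 10 + 7 = 17
1 → 0 → 4: 13 + 10 = 23
Shortest: 17.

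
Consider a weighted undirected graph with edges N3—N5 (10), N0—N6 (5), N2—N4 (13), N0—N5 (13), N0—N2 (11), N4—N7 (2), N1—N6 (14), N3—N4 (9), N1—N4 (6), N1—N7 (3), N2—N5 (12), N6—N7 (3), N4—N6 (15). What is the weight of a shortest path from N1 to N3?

A few of the N1→N3 routes:
N1 -> N4 -> N3: 6 + 9 = 15
N1 -> N7 -> N6 -> N4 -> N3: 3 + 3 + 15 + 9 = 30
N1 -> N7 -> N4 -> N3: 3 + 2 + 9 = 14
N1 -> N6 -> N7 -> N4 -> N3: 14 + 3 + 2 + 9 = 28
Shortest: 14.

14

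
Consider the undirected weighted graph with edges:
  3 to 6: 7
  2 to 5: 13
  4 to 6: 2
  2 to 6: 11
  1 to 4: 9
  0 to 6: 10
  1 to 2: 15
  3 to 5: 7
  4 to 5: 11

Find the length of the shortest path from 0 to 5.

Routes from 0 to 5:
0 → 6 → 3 → 5: 10 + 7 + 7 = 24
0 → 6 → 2 → 5: 10 + 11 + 13 = 34
0 → 6 → 4 → 1 → 2 → 5: 10 + 2 + 9 + 15 + 13 = 49
0 → 6 → 4 → 5: 10 + 2 + 11 = 23
0 → 6 → 2 → 1 → 4 → 5: 10 + 11 + 15 + 9 + 11 = 56
Shortest: 23.

23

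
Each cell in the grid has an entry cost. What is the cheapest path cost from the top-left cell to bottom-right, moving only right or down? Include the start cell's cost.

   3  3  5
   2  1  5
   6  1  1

8

Path (0,0)→(1,0)→(1,1)→(2,1)→(2,2): 3 + 2 + 1 + 1 + 1 = 8.
(Top row then right column would cost 17.)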